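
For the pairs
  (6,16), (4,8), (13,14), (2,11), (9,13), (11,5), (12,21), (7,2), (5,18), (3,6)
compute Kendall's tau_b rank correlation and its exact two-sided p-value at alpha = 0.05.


Step 1: Enumerate the 45 unordered pairs (i,j) with i<j and classify each by sign(x_j-x_i) * sign(y_j-y_i).
  (1,2):dx=-2,dy=-8->C; (1,3):dx=+7,dy=-2->D; (1,4):dx=-4,dy=-5->C; (1,5):dx=+3,dy=-3->D
  (1,6):dx=+5,dy=-11->D; (1,7):dx=+6,dy=+5->C; (1,8):dx=+1,dy=-14->D; (1,9):dx=-1,dy=+2->D
  (1,10):dx=-3,dy=-10->C; (2,3):dx=+9,dy=+6->C; (2,4):dx=-2,dy=+3->D; (2,5):dx=+5,dy=+5->C
  (2,6):dx=+7,dy=-3->D; (2,7):dx=+8,dy=+13->C; (2,8):dx=+3,dy=-6->D; (2,9):dx=+1,dy=+10->C
  (2,10):dx=-1,dy=-2->C; (3,4):dx=-11,dy=-3->C; (3,5):dx=-4,dy=-1->C; (3,6):dx=-2,dy=-9->C
  (3,7):dx=-1,dy=+7->D; (3,8):dx=-6,dy=-12->C; (3,9):dx=-8,dy=+4->D; (3,10):dx=-10,dy=-8->C
  (4,5):dx=+7,dy=+2->C; (4,6):dx=+9,dy=-6->D; (4,7):dx=+10,dy=+10->C; (4,8):dx=+5,dy=-9->D
  (4,9):dx=+3,dy=+7->C; (4,10):dx=+1,dy=-5->D; (5,6):dx=+2,dy=-8->D; (5,7):dx=+3,dy=+8->C
  (5,8):dx=-2,dy=-11->C; (5,9):dx=-4,dy=+5->D; (5,10):dx=-6,dy=-7->C; (6,7):dx=+1,dy=+16->C
  (6,8):dx=-4,dy=-3->C; (6,9):dx=-6,dy=+13->D; (6,10):dx=-8,dy=+1->D; (7,8):dx=-5,dy=-19->C
  (7,9):dx=-7,dy=-3->C; (7,10):dx=-9,dy=-15->C; (8,9):dx=-2,dy=+16->D; (8,10):dx=-4,dy=+4->D
  (9,10):dx=-2,dy=-12->C
Step 2: C = 26, D = 19, total pairs = 45.
Step 3: tau = (C - D)/(n(n-1)/2) = (26 - 19)/45 = 0.155556.
Step 4: Exact two-sided p-value (enumerate n! = 3628800 permutations of y under H0): p = 0.600654.
Step 5: alpha = 0.05. fail to reject H0.

tau_b = 0.1556 (C=26, D=19), p = 0.600654, fail to reject H0.


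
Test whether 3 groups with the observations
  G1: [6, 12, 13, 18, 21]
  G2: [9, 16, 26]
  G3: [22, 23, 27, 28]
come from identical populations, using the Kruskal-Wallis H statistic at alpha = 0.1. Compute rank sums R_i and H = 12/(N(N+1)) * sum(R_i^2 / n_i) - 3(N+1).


Step 1: Combine all N = 12 observations and assign midranks.
sorted (value, group, rank): (6,G1,1), (9,G2,2), (12,G1,3), (13,G1,4), (16,G2,5), (18,G1,6), (21,G1,7), (22,G3,8), (23,G3,9), (26,G2,10), (27,G3,11), (28,G3,12)
Step 2: Sum ranks within each group.
R_1 = 21 (n_1 = 5)
R_2 = 17 (n_2 = 3)
R_3 = 40 (n_3 = 4)
Step 3: H = 12/(N(N+1)) * sum(R_i^2/n_i) - 3(N+1)
     = 12/(12*13) * (21^2/5 + 17^2/3 + 40^2/4) - 3*13
     = 0.076923 * 584.533 - 39
     = 5.964103.
Step 4: No ties, so H is used without correction.
Step 5: Under H0, H ~ chi^2(2); p-value = 0.050689.
Step 6: alpha = 0.1. reject H0.

H = 5.9641, df = 2, p = 0.050689, reject H0.


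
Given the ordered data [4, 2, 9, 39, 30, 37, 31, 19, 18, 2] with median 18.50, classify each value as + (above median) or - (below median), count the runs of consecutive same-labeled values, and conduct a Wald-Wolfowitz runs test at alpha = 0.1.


Step 1: Compute median = 18.50; label A = above, B = below.
Labels in order: BBBAAAAABB  (n_A = 5, n_B = 5)
Step 2: Count runs R = 3.
Step 3: Under H0 (random ordering), E[R] = 2*n_A*n_B/(n_A+n_B) + 1 = 2*5*5/10 + 1 = 6.0000.
        Var[R] = 2*n_A*n_B*(2*n_A*n_B - n_A - n_B) / ((n_A+n_B)^2 * (n_A+n_B-1)) = 2000/900 = 2.2222.
        SD[R] = 1.4907.
Step 4: Continuity-corrected z = (R + 0.5 - E[R]) / SD[R] = (3 + 0.5 - 6.0000) / 1.4907 = -1.6771.
Step 5: Two-sided p-value via normal approximation = 2*(1 - Phi(|z|)) = 0.093533.
Step 6: alpha = 0.1. reject H0.

R = 3, z = -1.6771, p = 0.093533, reject H0.


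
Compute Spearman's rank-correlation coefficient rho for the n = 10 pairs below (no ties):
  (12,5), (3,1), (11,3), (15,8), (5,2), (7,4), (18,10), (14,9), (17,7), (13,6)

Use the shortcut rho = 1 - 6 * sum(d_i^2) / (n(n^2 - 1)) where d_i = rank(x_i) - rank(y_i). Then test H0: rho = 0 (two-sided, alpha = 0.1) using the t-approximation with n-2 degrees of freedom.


Step 1: Rank x and y separately (midranks; no ties here).
rank(x): 12->5, 3->1, 11->4, 15->8, 5->2, 7->3, 18->10, 14->7, 17->9, 13->6
rank(y): 5->5, 1->1, 3->3, 8->8, 2->2, 4->4, 10->10, 9->9, 7->7, 6->6
Step 2: d_i = R_x(i) - R_y(i); compute d_i^2.
  (5-5)^2=0, (1-1)^2=0, (4-3)^2=1, (8-8)^2=0, (2-2)^2=0, (3-4)^2=1, (10-10)^2=0, (7-9)^2=4, (9-7)^2=4, (6-6)^2=0
sum(d^2) = 10.
Step 3: rho = 1 - 6*10 / (10*(10^2 - 1)) = 1 - 60/990 = 0.939394.
Step 4: Under H0, t = rho * sqrt((n-2)/(1-rho^2)) = 7.7500 ~ t(8).
Step 5: Two-sided p-value from the t-distribution with 8 df = 0.000055.
Step 6: alpha = 0.1. reject H0.

rho = 0.9394, p = 0.000055, reject H0 at alpha = 0.1.


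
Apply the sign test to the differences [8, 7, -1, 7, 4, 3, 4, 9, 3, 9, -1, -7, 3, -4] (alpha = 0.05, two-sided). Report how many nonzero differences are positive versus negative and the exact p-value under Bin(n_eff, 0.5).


Step 1: Discard zero differences. Original n = 14; n_eff = number of nonzero differences = 14.
Nonzero differences (with sign): +8, +7, -1, +7, +4, +3, +4, +9, +3, +9, -1, -7, +3, -4
Step 2: Count signs: positive = 10, negative = 4.
Step 3: Under H0: P(positive) = 0.5, so the number of positives S ~ Bin(14, 0.5).
Step 4: Two-sided exact p-value = sum of Bin(14,0.5) probabilities at or below the observed probability = 0.179565.
Step 5: alpha = 0.05. fail to reject H0.

n_eff = 14, pos = 10, neg = 4, p = 0.179565, fail to reject H0.


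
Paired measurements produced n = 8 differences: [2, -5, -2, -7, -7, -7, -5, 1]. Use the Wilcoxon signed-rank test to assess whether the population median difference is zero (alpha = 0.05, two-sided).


Step 1: Drop any zero differences (none here) and take |d_i|.
|d| = [2, 5, 2, 7, 7, 7, 5, 1]
Step 2: Midrank |d_i| (ties get averaged ranks).
ranks: |2|->2.5, |5|->4.5, |2|->2.5, |7|->7, |7|->7, |7|->7, |5|->4.5, |1|->1
Step 3: Attach original signs; sum ranks with positive sign and with negative sign.
W+ = 2.5 + 1 = 3.5
W- = 4.5 + 2.5 + 7 + 7 + 7 + 4.5 = 32.5
(Check: W+ + W- = 36 should equal n(n+1)/2 = 36.)
Step 4: Test statistic W = min(W+, W-) = 3.5.
Step 5: Ties in |d|, so use the tie-corrected normal approximation.
        E[W] = n(n+1)/4 = 8*9/4 = 18.
        Tie groups: |d|=2 (t=2), |d|=5 (t=2), |d|=7 (t=3); sum(t^3 - t) = 36.
        Var[W] = n(n+1)(2n+1)/24 - sum(t^3-t)/48 = 1224/24 - 36/48 = 50.25.
        z = (W - E[W]) / sqrt(Var[W]) = (3.5 - 18) / 7.0887 = -2.0455.
        Two-sided p = 2*Phi(z) = 0.040805.
Step 6: alpha = 0.05. reject H0.

W+ = 3.5, W- = 32.5, W = min = 3.5, p = 0.040805, reject H0.


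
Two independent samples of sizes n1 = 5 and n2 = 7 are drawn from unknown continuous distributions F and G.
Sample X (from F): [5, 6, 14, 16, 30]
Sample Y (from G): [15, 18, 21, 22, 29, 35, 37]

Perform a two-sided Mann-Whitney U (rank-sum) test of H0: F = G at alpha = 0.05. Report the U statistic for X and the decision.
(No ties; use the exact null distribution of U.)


Step 1: Combine and sort all 12 observations; assign midranks.
sorted (value, group): (5,X), (6,X), (14,X), (15,Y), (16,X), (18,Y), (21,Y), (22,Y), (29,Y), (30,X), (35,Y), (37,Y)
ranks: 5->1, 6->2, 14->3, 15->4, 16->5, 18->6, 21->7, 22->8, 29->9, 30->10, 35->11, 37->12
Step 2: Rank sum for X: R1 = 1 + 2 + 3 + 5 + 10 = 21.
Step 3: U_X = R1 - n1(n1+1)/2 = 21 - 5*6/2 = 21 - 15 = 6.
       U_Y = n1*n2 - U_X = 35 - 6 = 29.
Step 4: No ties, so the exact null distribution of U (based on enumerating the C(12,5) = 792 equally likely rank assignments) gives the two-sided p-value.
Step 5: p-value = 0.073232; compare to alpha = 0.05. fail to reject H0.

U_X = 6, p = 0.073232, fail to reject H0 at alpha = 0.05.


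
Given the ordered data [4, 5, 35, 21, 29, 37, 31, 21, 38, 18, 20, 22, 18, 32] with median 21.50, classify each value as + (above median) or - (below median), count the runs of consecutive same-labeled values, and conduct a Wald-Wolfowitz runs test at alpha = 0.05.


Step 1: Compute median = 21.50; label A = above, B = below.
Labels in order: BBABAAABABBABA  (n_A = 7, n_B = 7)
Step 2: Count runs R = 10.
Step 3: Under H0 (random ordering), E[R] = 2*n_A*n_B/(n_A+n_B) + 1 = 2*7*7/14 + 1 = 8.0000.
        Var[R] = 2*n_A*n_B*(2*n_A*n_B - n_A - n_B) / ((n_A+n_B)^2 * (n_A+n_B-1)) = 8232/2548 = 3.2308.
        SD[R] = 1.7974.
Step 4: Continuity-corrected z = (R - 0.5 - E[R]) / SD[R] = (10 - 0.5 - 8.0000) / 1.7974 = 0.8345.
Step 5: Two-sided p-value via normal approximation = 2*(1 - Phi(|z|)) = 0.403986.
Step 6: alpha = 0.05. fail to reject H0.

R = 10, z = 0.8345, p = 0.403986, fail to reject H0.


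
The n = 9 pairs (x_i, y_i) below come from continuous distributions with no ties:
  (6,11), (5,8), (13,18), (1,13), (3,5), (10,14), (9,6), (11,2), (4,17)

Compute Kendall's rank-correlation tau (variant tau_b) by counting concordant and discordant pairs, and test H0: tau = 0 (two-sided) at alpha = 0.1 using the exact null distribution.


Step 1: Enumerate the 36 unordered pairs (i,j) with i<j and classify each by sign(x_j-x_i) * sign(y_j-y_i).
  (1,2):dx=-1,dy=-3->C; (1,3):dx=+7,dy=+7->C; (1,4):dx=-5,dy=+2->D; (1,5):dx=-3,dy=-6->C
  (1,6):dx=+4,dy=+3->C; (1,7):dx=+3,dy=-5->D; (1,8):dx=+5,dy=-9->D; (1,9):dx=-2,dy=+6->D
  (2,3):dx=+8,dy=+10->C; (2,4):dx=-4,dy=+5->D; (2,5):dx=-2,dy=-3->C; (2,6):dx=+5,dy=+6->C
  (2,7):dx=+4,dy=-2->D; (2,8):dx=+6,dy=-6->D; (2,9):dx=-1,dy=+9->D; (3,4):dx=-12,dy=-5->C
  (3,5):dx=-10,dy=-13->C; (3,6):dx=-3,dy=-4->C; (3,7):dx=-4,dy=-12->C; (3,8):dx=-2,dy=-16->C
  (3,9):dx=-9,dy=-1->C; (4,5):dx=+2,dy=-8->D; (4,6):dx=+9,dy=+1->C; (4,7):dx=+8,dy=-7->D
  (4,8):dx=+10,dy=-11->D; (4,9):dx=+3,dy=+4->C; (5,6):dx=+7,dy=+9->C; (5,7):dx=+6,dy=+1->C
  (5,8):dx=+8,dy=-3->D; (5,9):dx=+1,dy=+12->C; (6,7):dx=-1,dy=-8->C; (6,8):dx=+1,dy=-12->D
  (6,9):dx=-6,dy=+3->D; (7,8):dx=+2,dy=-4->D; (7,9):dx=-5,dy=+11->D; (8,9):dx=-7,dy=+15->D
Step 2: C = 19, D = 17, total pairs = 36.
Step 3: tau = (C - D)/(n(n-1)/2) = (19 - 17)/36 = 0.055556.
Step 4: Exact two-sided p-value (enumerate n! = 362880 permutations of y under H0): p = 0.919455.
Step 5: alpha = 0.1. fail to reject H0.

tau_b = 0.0556 (C=19, D=17), p = 0.919455, fail to reject H0.


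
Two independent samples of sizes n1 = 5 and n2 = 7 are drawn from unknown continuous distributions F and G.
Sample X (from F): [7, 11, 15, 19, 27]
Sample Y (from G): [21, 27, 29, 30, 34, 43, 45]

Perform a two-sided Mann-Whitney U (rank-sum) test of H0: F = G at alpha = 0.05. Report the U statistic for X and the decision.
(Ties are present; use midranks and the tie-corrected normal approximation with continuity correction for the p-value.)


Step 1: Combine and sort all 12 observations; assign midranks.
sorted (value, group): (7,X), (11,X), (15,X), (19,X), (21,Y), (27,X), (27,Y), (29,Y), (30,Y), (34,Y), (43,Y), (45,Y)
ranks: 7->1, 11->2, 15->3, 19->4, 21->5, 27->6.5, 27->6.5, 29->8, 30->9, 34->10, 43->11, 45->12
Step 2: Rank sum for X: R1 = 1 + 2 + 3 + 4 + 6.5 = 16.5.
Step 3: U_X = R1 - n1(n1+1)/2 = 16.5 - 5*6/2 = 16.5 - 15 = 1.5.
       U_Y = n1*n2 - U_X = 35 - 1.5 = 33.5.
Step 4: Ties are present, so use the tie-corrected normal approximation (with continuity correction) for the p-value.
Step 5: p-value = 0.011682; compare to alpha = 0.05. reject H0.

U_X = 1.5, p = 0.011682, reject H0 at alpha = 0.05.


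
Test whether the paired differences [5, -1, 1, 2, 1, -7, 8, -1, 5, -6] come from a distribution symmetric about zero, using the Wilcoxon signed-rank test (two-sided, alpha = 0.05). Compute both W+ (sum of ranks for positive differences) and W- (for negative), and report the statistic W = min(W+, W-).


Step 1: Drop any zero differences (none here) and take |d_i|.
|d| = [5, 1, 1, 2, 1, 7, 8, 1, 5, 6]
Step 2: Midrank |d_i| (ties get averaged ranks).
ranks: |5|->6.5, |1|->2.5, |1|->2.5, |2|->5, |1|->2.5, |7|->9, |8|->10, |1|->2.5, |5|->6.5, |6|->8
Step 3: Attach original signs; sum ranks with positive sign and with negative sign.
W+ = 6.5 + 2.5 + 5 + 2.5 + 10 + 6.5 = 33
W- = 2.5 + 9 + 2.5 + 8 = 22
(Check: W+ + W- = 55 should equal n(n+1)/2 = 55.)
Step 4: Test statistic W = min(W+, W-) = 22.
Step 5: Ties in |d|, so use the tie-corrected normal approximation.
        E[W] = n(n+1)/4 = 10*11/4 = 27.5.
        Tie groups: |d|=1 (t=4), |d|=5 (t=2); sum(t^3 - t) = 66.
        Var[W] = n(n+1)(2n+1)/24 - sum(t^3-t)/48 = 2310/24 - 66/48 = 94.875.
        z = (W - E[W]) / sqrt(Var[W]) = (22 - 27.5) / 9.7404 = -0.5647.
        Two-sided p = 2*Phi(z) = 0.572305.
Step 6: alpha = 0.05. fail to reject H0.

W+ = 33, W- = 22, W = min = 22, p = 0.572305, fail to reject H0.


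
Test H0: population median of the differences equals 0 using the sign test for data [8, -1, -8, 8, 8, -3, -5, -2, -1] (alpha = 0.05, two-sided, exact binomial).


Step 1: Discard zero differences. Original n = 9; n_eff = number of nonzero differences = 9.
Nonzero differences (with sign): +8, -1, -8, +8, +8, -3, -5, -2, -1
Step 2: Count signs: positive = 3, negative = 6.
Step 3: Under H0: P(positive) = 0.5, so the number of positives S ~ Bin(9, 0.5).
Step 4: Two-sided exact p-value = sum of Bin(9,0.5) probabilities at or below the observed probability = 0.507812.
Step 5: alpha = 0.05. fail to reject H0.

n_eff = 9, pos = 3, neg = 6, p = 0.507812, fail to reject H0.


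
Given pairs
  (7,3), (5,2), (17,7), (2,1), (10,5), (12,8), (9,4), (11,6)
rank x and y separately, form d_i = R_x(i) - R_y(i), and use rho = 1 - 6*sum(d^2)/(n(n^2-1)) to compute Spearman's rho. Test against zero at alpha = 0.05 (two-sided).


Step 1: Rank x and y separately (midranks; no ties here).
rank(x): 7->3, 5->2, 17->8, 2->1, 10->5, 12->7, 9->4, 11->6
rank(y): 3->3, 2->2, 7->7, 1->1, 5->5, 8->8, 4->4, 6->6
Step 2: d_i = R_x(i) - R_y(i); compute d_i^2.
  (3-3)^2=0, (2-2)^2=0, (8-7)^2=1, (1-1)^2=0, (5-5)^2=0, (7-8)^2=1, (4-4)^2=0, (6-6)^2=0
sum(d^2) = 2.
Step 3: rho = 1 - 6*2 / (8*(8^2 - 1)) = 1 - 12/504 = 0.976190.
Step 4: Under H0, t = rho * sqrt((n-2)/(1-rho^2)) = 11.0235 ~ t(6).
Step 5: Two-sided p-value from the t-distribution with 6 df = 0.000033.
Step 6: alpha = 0.05. reject H0.

rho = 0.9762, p = 0.000033, reject H0 at alpha = 0.05.


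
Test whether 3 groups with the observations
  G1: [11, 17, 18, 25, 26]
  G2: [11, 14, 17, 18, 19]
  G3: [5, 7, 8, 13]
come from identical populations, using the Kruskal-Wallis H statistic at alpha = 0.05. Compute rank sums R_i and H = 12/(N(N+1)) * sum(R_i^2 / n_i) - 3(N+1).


Step 1: Combine all N = 14 observations and assign midranks.
sorted (value, group, rank): (5,G3,1), (7,G3,2), (8,G3,3), (11,G1,4.5), (11,G2,4.5), (13,G3,6), (14,G2,7), (17,G1,8.5), (17,G2,8.5), (18,G1,10.5), (18,G2,10.5), (19,G2,12), (25,G1,13), (26,G1,14)
Step 2: Sum ranks within each group.
R_1 = 50.5 (n_1 = 5)
R_2 = 42.5 (n_2 = 5)
R_3 = 12 (n_3 = 4)
Step 3: H = 12/(N(N+1)) * sum(R_i^2/n_i) - 3(N+1)
     = 12/(14*15) * (50.5^2/5 + 42.5^2/5 + 12^2/4) - 3*15
     = 0.057143 * 907.3 - 45
     = 6.845714.
Step 4: Ties present; correction factor C = 1 - 18/(14^3 - 14) = 0.993407. Corrected H = 6.845714 / 0.993407 = 6.891150.
Step 5: Under H0, H ~ chi^2(2); p-value = 0.031886.
Step 6: alpha = 0.05. reject H0.

H = 6.8912, df = 2, p = 0.031886, reject H0.


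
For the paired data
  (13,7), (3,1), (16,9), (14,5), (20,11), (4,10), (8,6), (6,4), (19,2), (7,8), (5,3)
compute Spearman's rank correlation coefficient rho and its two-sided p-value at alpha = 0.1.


Step 1: Rank x and y separately (midranks; no ties here).
rank(x): 13->7, 3->1, 16->9, 14->8, 20->11, 4->2, 8->6, 6->4, 19->10, 7->5, 5->3
rank(y): 7->7, 1->1, 9->9, 5->5, 11->11, 10->10, 6->6, 4->4, 2->2, 8->8, 3->3
Step 2: d_i = R_x(i) - R_y(i); compute d_i^2.
  (7-7)^2=0, (1-1)^2=0, (9-9)^2=0, (8-5)^2=9, (11-11)^2=0, (2-10)^2=64, (6-6)^2=0, (4-4)^2=0, (10-2)^2=64, (5-8)^2=9, (3-3)^2=0
sum(d^2) = 146.
Step 3: rho = 1 - 6*146 / (11*(11^2 - 1)) = 1 - 876/1320 = 0.336364.
Step 4: Under H0, t = rho * sqrt((n-2)/(1-rho^2)) = 1.0715 ~ t(9).
Step 5: Two-sided p-value from the t-distribution with 9 df = 0.311824.
Step 6: alpha = 0.1. fail to reject H0.

rho = 0.3364, p = 0.311824, fail to reject H0 at alpha = 0.1.


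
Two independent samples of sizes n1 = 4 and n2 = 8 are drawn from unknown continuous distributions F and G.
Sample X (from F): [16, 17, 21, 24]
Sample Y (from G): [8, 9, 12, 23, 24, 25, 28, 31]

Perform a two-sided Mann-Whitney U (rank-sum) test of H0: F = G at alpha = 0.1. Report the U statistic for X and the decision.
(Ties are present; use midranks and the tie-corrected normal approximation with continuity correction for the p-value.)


Step 1: Combine and sort all 12 observations; assign midranks.
sorted (value, group): (8,Y), (9,Y), (12,Y), (16,X), (17,X), (21,X), (23,Y), (24,X), (24,Y), (25,Y), (28,Y), (31,Y)
ranks: 8->1, 9->2, 12->3, 16->4, 17->5, 21->6, 23->7, 24->8.5, 24->8.5, 25->10, 28->11, 31->12
Step 2: Rank sum for X: R1 = 4 + 5 + 6 + 8.5 = 23.5.
Step 3: U_X = R1 - n1(n1+1)/2 = 23.5 - 4*5/2 = 23.5 - 10 = 13.5.
       U_Y = n1*n2 - U_X = 32 - 13.5 = 18.5.
Step 4: Ties are present, so use the tie-corrected normal approximation (with continuity correction) for the p-value.
Step 5: p-value = 0.733647; compare to alpha = 0.1. fail to reject H0.

U_X = 13.5, p = 0.733647, fail to reject H0 at alpha = 0.1.


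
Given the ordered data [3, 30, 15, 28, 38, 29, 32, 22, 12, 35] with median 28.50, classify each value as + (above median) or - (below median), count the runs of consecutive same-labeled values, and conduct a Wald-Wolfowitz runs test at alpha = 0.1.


Step 1: Compute median = 28.50; label A = above, B = below.
Labels in order: BABBAAABBA  (n_A = 5, n_B = 5)
Step 2: Count runs R = 6.
Step 3: Under H0 (random ordering), E[R] = 2*n_A*n_B/(n_A+n_B) + 1 = 2*5*5/10 + 1 = 6.0000.
        Var[R] = 2*n_A*n_B*(2*n_A*n_B - n_A - n_B) / ((n_A+n_B)^2 * (n_A+n_B-1)) = 2000/900 = 2.2222.
        SD[R] = 1.4907.
Step 4: R = E[R], so z = 0 with no continuity correction.
Step 5: Two-sided p-value via normal approximation = 2*(1 - Phi(|z|)) = 1.000000.
Step 6: alpha = 0.1. fail to reject H0.

R = 6, z = 0.0000, p = 1.000000, fail to reject H0.


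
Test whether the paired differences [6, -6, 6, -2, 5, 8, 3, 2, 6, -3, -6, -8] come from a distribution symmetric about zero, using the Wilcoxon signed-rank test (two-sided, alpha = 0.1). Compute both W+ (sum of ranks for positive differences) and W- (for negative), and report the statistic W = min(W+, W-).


Step 1: Drop any zero differences (none here) and take |d_i|.
|d| = [6, 6, 6, 2, 5, 8, 3, 2, 6, 3, 6, 8]
Step 2: Midrank |d_i| (ties get averaged ranks).
ranks: |6|->8, |6|->8, |6|->8, |2|->1.5, |5|->5, |8|->11.5, |3|->3.5, |2|->1.5, |6|->8, |3|->3.5, |6|->8, |8|->11.5
Step 3: Attach original signs; sum ranks with positive sign and with negative sign.
W+ = 8 + 8 + 5 + 11.5 + 3.5 + 1.5 + 8 = 45.5
W- = 8 + 1.5 + 3.5 + 8 + 11.5 = 32.5
(Check: W+ + W- = 78 should equal n(n+1)/2 = 78.)
Step 4: Test statistic W = min(W+, W-) = 32.5.
Step 5: Ties in |d|, so use the tie-corrected normal approximation.
        E[W] = n(n+1)/4 = 12*13/4 = 39.
        Tie groups: |d|=2 (t=2), |d|=3 (t=2), |d|=6 (t=5), |d|=8 (t=2); sum(t^3 - t) = 138.
        Var[W] = n(n+1)(2n+1)/24 - sum(t^3-t)/48 = 3900/24 - 138/48 = 159.625.
        z = (W - E[W]) / sqrt(Var[W]) = (32.5 - 39) / 12.6343 = -0.5145.
        Two-sided p = 2*Phi(z) = 0.606921.
Step 6: alpha = 0.1. fail to reject H0.

W+ = 45.5, W- = 32.5, W = min = 32.5, p = 0.606921, fail to reject H0.


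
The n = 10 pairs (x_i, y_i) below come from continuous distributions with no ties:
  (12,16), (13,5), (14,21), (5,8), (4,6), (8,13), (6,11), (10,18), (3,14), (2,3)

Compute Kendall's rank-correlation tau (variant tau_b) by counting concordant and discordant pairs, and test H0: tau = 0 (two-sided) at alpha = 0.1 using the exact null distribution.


Step 1: Enumerate the 45 unordered pairs (i,j) with i<j and classify each by sign(x_j-x_i) * sign(y_j-y_i).
  (1,2):dx=+1,dy=-11->D; (1,3):dx=+2,dy=+5->C; (1,4):dx=-7,dy=-8->C; (1,5):dx=-8,dy=-10->C
  (1,6):dx=-4,dy=-3->C; (1,7):dx=-6,dy=-5->C; (1,8):dx=-2,dy=+2->D; (1,9):dx=-9,dy=-2->C
  (1,10):dx=-10,dy=-13->C; (2,3):dx=+1,dy=+16->C; (2,4):dx=-8,dy=+3->D; (2,5):dx=-9,dy=+1->D
  (2,6):dx=-5,dy=+8->D; (2,7):dx=-7,dy=+6->D; (2,8):dx=-3,dy=+13->D; (2,9):dx=-10,dy=+9->D
  (2,10):dx=-11,dy=-2->C; (3,4):dx=-9,dy=-13->C; (3,5):dx=-10,dy=-15->C; (3,6):dx=-6,dy=-8->C
  (3,7):dx=-8,dy=-10->C; (3,8):dx=-4,dy=-3->C; (3,9):dx=-11,dy=-7->C; (3,10):dx=-12,dy=-18->C
  (4,5):dx=-1,dy=-2->C; (4,6):dx=+3,dy=+5->C; (4,7):dx=+1,dy=+3->C; (4,8):dx=+5,dy=+10->C
  (4,9):dx=-2,dy=+6->D; (4,10):dx=-3,dy=-5->C; (5,6):dx=+4,dy=+7->C; (5,7):dx=+2,dy=+5->C
  (5,8):dx=+6,dy=+12->C; (5,9):dx=-1,dy=+8->D; (5,10):dx=-2,dy=-3->C; (6,7):dx=-2,dy=-2->C
  (6,8):dx=+2,dy=+5->C; (6,9):dx=-5,dy=+1->D; (6,10):dx=-6,dy=-10->C; (7,8):dx=+4,dy=+7->C
  (7,9):dx=-3,dy=+3->D; (7,10):dx=-4,dy=-8->C; (8,9):dx=-7,dy=-4->C; (8,10):dx=-8,dy=-15->C
  (9,10):dx=-1,dy=-11->C
Step 2: C = 33, D = 12, total pairs = 45.
Step 3: tau = (C - D)/(n(n-1)/2) = (33 - 12)/45 = 0.466667.
Step 4: Exact two-sided p-value (enumerate n! = 3628800 permutations of y under H0): p = 0.072550.
Step 5: alpha = 0.1. reject H0.

tau_b = 0.4667 (C=33, D=12), p = 0.072550, reject H0.


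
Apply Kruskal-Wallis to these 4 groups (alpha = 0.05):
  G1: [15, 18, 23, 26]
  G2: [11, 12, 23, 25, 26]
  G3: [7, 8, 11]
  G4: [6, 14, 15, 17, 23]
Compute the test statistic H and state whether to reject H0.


Step 1: Combine all N = 17 observations and assign midranks.
sorted (value, group, rank): (6,G4,1), (7,G3,2), (8,G3,3), (11,G2,4.5), (11,G3,4.5), (12,G2,6), (14,G4,7), (15,G1,8.5), (15,G4,8.5), (17,G4,10), (18,G1,11), (23,G1,13), (23,G2,13), (23,G4,13), (25,G2,15), (26,G1,16.5), (26,G2,16.5)
Step 2: Sum ranks within each group.
R_1 = 49 (n_1 = 4)
R_2 = 55 (n_2 = 5)
R_3 = 9.5 (n_3 = 3)
R_4 = 39.5 (n_4 = 5)
Step 3: H = 12/(N(N+1)) * sum(R_i^2/n_i) - 3(N+1)
     = 12/(17*18) * (49^2/4 + 55^2/5 + 9.5^2/3 + 39.5^2/5) - 3*18
     = 0.039216 * 1547.38 - 54
     = 6.681699.
Step 4: Ties present; correction factor C = 1 - 42/(17^3 - 17) = 0.991422. Corrected H = 6.681699 / 0.991422 = 6.739514.
Step 5: Under H0, H ~ chi^2(3); p-value = 0.080680.
Step 6: alpha = 0.05. fail to reject H0.

H = 6.7395, df = 3, p = 0.080680, fail to reject H0.


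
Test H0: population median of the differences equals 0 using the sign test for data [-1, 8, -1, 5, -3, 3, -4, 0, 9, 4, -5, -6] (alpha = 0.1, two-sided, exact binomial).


Step 1: Discard zero differences. Original n = 12; n_eff = number of nonzero differences = 11.
Nonzero differences (with sign): -1, +8, -1, +5, -3, +3, -4, +9, +4, -5, -6
Step 2: Count signs: positive = 5, negative = 6.
Step 3: Under H0: P(positive) = 0.5, so the number of positives S ~ Bin(11, 0.5).
Step 4: Two-sided exact p-value = sum of Bin(11,0.5) probabilities at or below the observed probability = 1.000000.
Step 5: alpha = 0.1. fail to reject H0.

n_eff = 11, pos = 5, neg = 6, p = 1.000000, fail to reject H0.


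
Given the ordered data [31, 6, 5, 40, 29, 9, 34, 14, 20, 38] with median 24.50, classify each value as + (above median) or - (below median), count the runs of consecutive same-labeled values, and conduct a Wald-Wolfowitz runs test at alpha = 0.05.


Step 1: Compute median = 24.50; label A = above, B = below.
Labels in order: ABBAABABBA  (n_A = 5, n_B = 5)
Step 2: Count runs R = 7.
Step 3: Under H0 (random ordering), E[R] = 2*n_A*n_B/(n_A+n_B) + 1 = 2*5*5/10 + 1 = 6.0000.
        Var[R] = 2*n_A*n_B*(2*n_A*n_B - n_A - n_B) / ((n_A+n_B)^2 * (n_A+n_B-1)) = 2000/900 = 2.2222.
        SD[R] = 1.4907.
Step 4: Continuity-corrected z = (R - 0.5 - E[R]) / SD[R] = (7 - 0.5 - 6.0000) / 1.4907 = 0.3354.
Step 5: Two-sided p-value via normal approximation = 2*(1 - Phi(|z|)) = 0.737316.
Step 6: alpha = 0.05. fail to reject H0.

R = 7, z = 0.3354, p = 0.737316, fail to reject H0.


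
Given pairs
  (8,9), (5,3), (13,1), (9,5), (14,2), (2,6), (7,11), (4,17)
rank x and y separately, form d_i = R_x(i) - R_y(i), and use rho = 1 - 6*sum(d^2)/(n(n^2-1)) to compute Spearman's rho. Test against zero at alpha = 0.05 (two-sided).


Step 1: Rank x and y separately (midranks; no ties here).
rank(x): 8->5, 5->3, 13->7, 9->6, 14->8, 2->1, 7->4, 4->2
rank(y): 9->6, 3->3, 1->1, 5->4, 2->2, 6->5, 11->7, 17->8
Step 2: d_i = R_x(i) - R_y(i); compute d_i^2.
  (5-6)^2=1, (3-3)^2=0, (7-1)^2=36, (6-4)^2=4, (8-2)^2=36, (1-5)^2=16, (4-7)^2=9, (2-8)^2=36
sum(d^2) = 138.
Step 3: rho = 1 - 6*138 / (8*(8^2 - 1)) = 1 - 828/504 = -0.642857.
Step 4: Under H0, t = rho * sqrt((n-2)/(1-rho^2)) = -2.0557 ~ t(6).
Step 5: Two-sided p-value from the t-distribution with 6 df = 0.085559.
Step 6: alpha = 0.05. fail to reject H0.

rho = -0.6429, p = 0.085559, fail to reject H0 at alpha = 0.05.


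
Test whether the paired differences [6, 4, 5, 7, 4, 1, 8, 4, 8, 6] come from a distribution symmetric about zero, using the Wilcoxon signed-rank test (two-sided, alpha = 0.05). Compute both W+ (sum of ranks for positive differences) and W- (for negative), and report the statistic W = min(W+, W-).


Step 1: Drop any zero differences (none here) and take |d_i|.
|d| = [6, 4, 5, 7, 4, 1, 8, 4, 8, 6]
Step 2: Midrank |d_i| (ties get averaged ranks).
ranks: |6|->6.5, |4|->3, |5|->5, |7|->8, |4|->3, |1|->1, |8|->9.5, |4|->3, |8|->9.5, |6|->6.5
Step 3: Attach original signs; sum ranks with positive sign and with negative sign.
W+ = 6.5 + 3 + 5 + 8 + 3 + 1 + 9.5 + 3 + 9.5 + 6.5 = 55
W- = 0 = 0
(Check: W+ + W- = 55 should equal n(n+1)/2 = 55.)
Step 4: Test statistic W = min(W+, W-) = 0.
Step 5: Ties in |d|, so use the tie-corrected normal approximation.
        E[W] = n(n+1)/4 = 10*11/4 = 27.5.
        Tie groups: |d|=4 (t=3), |d|=6 (t=2), |d|=8 (t=2); sum(t^3 - t) = 36.
        Var[W] = n(n+1)(2n+1)/24 - sum(t^3-t)/48 = 2310/24 - 36/48 = 95.5.
        z = (W - E[W]) / sqrt(Var[W]) = (0 - 27.5) / 9.7724 = -2.8140.
        Two-sided p = 2*Phi(z) = 0.004892.
Step 6: alpha = 0.05. reject H0.

W+ = 55, W- = 0, W = min = 0, p = 0.004892, reject H0.


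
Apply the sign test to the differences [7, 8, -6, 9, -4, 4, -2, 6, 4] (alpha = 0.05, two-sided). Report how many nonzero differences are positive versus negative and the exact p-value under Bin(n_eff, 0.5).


Step 1: Discard zero differences. Original n = 9; n_eff = number of nonzero differences = 9.
Nonzero differences (with sign): +7, +8, -6, +9, -4, +4, -2, +6, +4
Step 2: Count signs: positive = 6, negative = 3.
Step 3: Under H0: P(positive) = 0.5, so the number of positives S ~ Bin(9, 0.5).
Step 4: Two-sided exact p-value = sum of Bin(9,0.5) probabilities at or below the observed probability = 0.507812.
Step 5: alpha = 0.05. fail to reject H0.

n_eff = 9, pos = 6, neg = 3, p = 0.507812, fail to reject H0.


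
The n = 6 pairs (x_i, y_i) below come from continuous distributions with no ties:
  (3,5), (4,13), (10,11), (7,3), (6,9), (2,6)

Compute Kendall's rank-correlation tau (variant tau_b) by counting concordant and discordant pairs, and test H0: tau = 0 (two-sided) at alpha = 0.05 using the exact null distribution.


Step 1: Enumerate the 15 unordered pairs (i,j) with i<j and classify each by sign(x_j-x_i) * sign(y_j-y_i).
  (1,2):dx=+1,dy=+8->C; (1,3):dx=+7,dy=+6->C; (1,4):dx=+4,dy=-2->D; (1,5):dx=+3,dy=+4->C
  (1,6):dx=-1,dy=+1->D; (2,3):dx=+6,dy=-2->D; (2,4):dx=+3,dy=-10->D; (2,5):dx=+2,dy=-4->D
  (2,6):dx=-2,dy=-7->C; (3,4):dx=-3,dy=-8->C; (3,5):dx=-4,dy=-2->C; (3,6):dx=-8,dy=-5->C
  (4,5):dx=-1,dy=+6->D; (4,6):dx=-5,dy=+3->D; (5,6):dx=-4,dy=-3->C
Step 2: C = 8, D = 7, total pairs = 15.
Step 3: tau = (C - D)/(n(n-1)/2) = (8 - 7)/15 = 0.066667.
Step 4: Exact two-sided p-value (enumerate n! = 720 permutations of y under H0): p = 1.000000.
Step 5: alpha = 0.05. fail to reject H0.

tau_b = 0.0667 (C=8, D=7), p = 1.000000, fail to reject H0.


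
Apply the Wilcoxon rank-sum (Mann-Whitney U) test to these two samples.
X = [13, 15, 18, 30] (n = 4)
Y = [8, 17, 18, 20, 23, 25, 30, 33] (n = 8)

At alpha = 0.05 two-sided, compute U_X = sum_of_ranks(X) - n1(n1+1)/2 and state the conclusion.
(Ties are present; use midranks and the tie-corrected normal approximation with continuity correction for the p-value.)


Step 1: Combine and sort all 12 observations; assign midranks.
sorted (value, group): (8,Y), (13,X), (15,X), (17,Y), (18,X), (18,Y), (20,Y), (23,Y), (25,Y), (30,X), (30,Y), (33,Y)
ranks: 8->1, 13->2, 15->3, 17->4, 18->5.5, 18->5.5, 20->7, 23->8, 25->9, 30->10.5, 30->10.5, 33->12
Step 2: Rank sum for X: R1 = 2 + 3 + 5.5 + 10.5 = 21.
Step 3: U_X = R1 - n1(n1+1)/2 = 21 - 4*5/2 = 21 - 10 = 11.
       U_Y = n1*n2 - U_X = 32 - 11 = 21.
Step 4: Ties are present, so use the tie-corrected normal approximation (with continuity correction) for the p-value.
Step 5: p-value = 0.443097; compare to alpha = 0.05. fail to reject H0.

U_X = 11, p = 0.443097, fail to reject H0 at alpha = 0.05.


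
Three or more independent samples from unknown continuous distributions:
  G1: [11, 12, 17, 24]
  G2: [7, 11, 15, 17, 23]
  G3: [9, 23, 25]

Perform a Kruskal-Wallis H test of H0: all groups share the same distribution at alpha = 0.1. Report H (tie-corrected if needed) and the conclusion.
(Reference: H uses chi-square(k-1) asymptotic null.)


Step 1: Combine all N = 12 observations and assign midranks.
sorted (value, group, rank): (7,G2,1), (9,G3,2), (11,G1,3.5), (11,G2,3.5), (12,G1,5), (15,G2,6), (17,G1,7.5), (17,G2,7.5), (23,G2,9.5), (23,G3,9.5), (24,G1,11), (25,G3,12)
Step 2: Sum ranks within each group.
R_1 = 27 (n_1 = 4)
R_2 = 27.5 (n_2 = 5)
R_3 = 23.5 (n_3 = 3)
Step 3: H = 12/(N(N+1)) * sum(R_i^2/n_i) - 3(N+1)
     = 12/(12*13) * (27^2/4 + 27.5^2/5 + 23.5^2/3) - 3*13
     = 0.076923 * 517.583 - 39
     = 0.814103.
Step 4: Ties present; correction factor C = 1 - 18/(12^3 - 12) = 0.989510. Corrected H = 0.814103 / 0.989510 = 0.822733.
Step 5: Under H0, H ~ chi^2(2); p-value = 0.662744.
Step 6: alpha = 0.1. fail to reject H0.

H = 0.8227, df = 2, p = 0.662744, fail to reject H0.


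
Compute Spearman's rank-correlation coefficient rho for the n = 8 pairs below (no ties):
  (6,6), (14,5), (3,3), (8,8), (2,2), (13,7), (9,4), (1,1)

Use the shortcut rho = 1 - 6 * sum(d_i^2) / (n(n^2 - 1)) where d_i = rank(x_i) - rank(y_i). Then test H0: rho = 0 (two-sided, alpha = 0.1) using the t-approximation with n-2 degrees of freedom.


Step 1: Rank x and y separately (midranks; no ties here).
rank(x): 6->4, 14->8, 3->3, 8->5, 2->2, 13->7, 9->6, 1->1
rank(y): 6->6, 5->5, 3->3, 8->8, 2->2, 7->7, 4->4, 1->1
Step 2: d_i = R_x(i) - R_y(i); compute d_i^2.
  (4-6)^2=4, (8-5)^2=9, (3-3)^2=0, (5-8)^2=9, (2-2)^2=0, (7-7)^2=0, (6-4)^2=4, (1-1)^2=0
sum(d^2) = 26.
Step 3: rho = 1 - 6*26 / (8*(8^2 - 1)) = 1 - 156/504 = 0.690476.
Step 4: Under H0, t = rho * sqrt((n-2)/(1-rho^2)) = 2.3382 ~ t(6).
Step 5: Two-sided p-value from the t-distribution with 6 df = 0.057990.
Step 6: alpha = 0.1. reject H0.

rho = 0.6905, p = 0.057990, reject H0 at alpha = 0.1.


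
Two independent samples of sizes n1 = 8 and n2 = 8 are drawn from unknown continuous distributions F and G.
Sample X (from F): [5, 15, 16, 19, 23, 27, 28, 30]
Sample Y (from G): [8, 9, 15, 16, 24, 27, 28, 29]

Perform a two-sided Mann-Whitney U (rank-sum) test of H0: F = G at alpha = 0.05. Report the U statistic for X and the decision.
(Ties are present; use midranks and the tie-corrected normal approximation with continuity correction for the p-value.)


Step 1: Combine and sort all 16 observations; assign midranks.
sorted (value, group): (5,X), (8,Y), (9,Y), (15,X), (15,Y), (16,X), (16,Y), (19,X), (23,X), (24,Y), (27,X), (27,Y), (28,X), (28,Y), (29,Y), (30,X)
ranks: 5->1, 8->2, 9->3, 15->4.5, 15->4.5, 16->6.5, 16->6.5, 19->8, 23->9, 24->10, 27->11.5, 27->11.5, 28->13.5, 28->13.5, 29->15, 30->16
Step 2: Rank sum for X: R1 = 1 + 4.5 + 6.5 + 8 + 9 + 11.5 + 13.5 + 16 = 70.
Step 3: U_X = R1 - n1(n1+1)/2 = 70 - 8*9/2 = 70 - 36 = 34.
       U_Y = n1*n2 - U_X = 64 - 34 = 30.
Step 4: Ties are present, so use the tie-corrected normal approximation (with continuity correction) for the p-value.
Step 5: p-value = 0.874459; compare to alpha = 0.05. fail to reject H0.

U_X = 34, p = 0.874459, fail to reject H0 at alpha = 0.05.


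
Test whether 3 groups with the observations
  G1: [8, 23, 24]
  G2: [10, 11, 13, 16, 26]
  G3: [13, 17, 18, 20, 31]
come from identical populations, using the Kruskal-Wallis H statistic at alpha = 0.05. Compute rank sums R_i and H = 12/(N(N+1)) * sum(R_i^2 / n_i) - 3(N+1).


Step 1: Combine all N = 13 observations and assign midranks.
sorted (value, group, rank): (8,G1,1), (10,G2,2), (11,G2,3), (13,G2,4.5), (13,G3,4.5), (16,G2,6), (17,G3,7), (18,G3,8), (20,G3,9), (23,G1,10), (24,G1,11), (26,G2,12), (31,G3,13)
Step 2: Sum ranks within each group.
R_1 = 22 (n_1 = 3)
R_2 = 27.5 (n_2 = 5)
R_3 = 41.5 (n_3 = 5)
Step 3: H = 12/(N(N+1)) * sum(R_i^2/n_i) - 3(N+1)
     = 12/(13*14) * (22^2/3 + 27.5^2/5 + 41.5^2/5) - 3*14
     = 0.065934 * 657.033 - 42
     = 1.320879.
Step 4: Ties present; correction factor C = 1 - 6/(13^3 - 13) = 0.997253. Corrected H = 1.320879 / 0.997253 = 1.324518.
Step 5: Under H0, H ~ chi^2(2); p-value = 0.515685.
Step 6: alpha = 0.05. fail to reject H0.

H = 1.3245, df = 2, p = 0.515685, fail to reject H0.


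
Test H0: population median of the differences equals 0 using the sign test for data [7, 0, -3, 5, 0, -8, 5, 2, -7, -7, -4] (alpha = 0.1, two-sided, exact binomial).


Step 1: Discard zero differences. Original n = 11; n_eff = number of nonzero differences = 9.
Nonzero differences (with sign): +7, -3, +5, -8, +5, +2, -7, -7, -4
Step 2: Count signs: positive = 4, negative = 5.
Step 3: Under H0: P(positive) = 0.5, so the number of positives S ~ Bin(9, 0.5).
Step 4: Two-sided exact p-value = sum of Bin(9,0.5) probabilities at or below the observed probability = 1.000000.
Step 5: alpha = 0.1. fail to reject H0.

n_eff = 9, pos = 4, neg = 5, p = 1.000000, fail to reject H0.


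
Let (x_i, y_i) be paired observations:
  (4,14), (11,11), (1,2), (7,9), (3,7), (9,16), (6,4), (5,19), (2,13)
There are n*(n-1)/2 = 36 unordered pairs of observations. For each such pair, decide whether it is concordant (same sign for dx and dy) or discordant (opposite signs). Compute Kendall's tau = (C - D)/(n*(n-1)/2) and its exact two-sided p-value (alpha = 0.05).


Step 1: Enumerate the 36 unordered pairs (i,j) with i<j and classify each by sign(x_j-x_i) * sign(y_j-y_i).
  (1,2):dx=+7,dy=-3->D; (1,3):dx=-3,dy=-12->C; (1,4):dx=+3,dy=-5->D; (1,5):dx=-1,dy=-7->C
  (1,6):dx=+5,dy=+2->C; (1,7):dx=+2,dy=-10->D; (1,8):dx=+1,dy=+5->C; (1,9):dx=-2,dy=-1->C
  (2,3):dx=-10,dy=-9->C; (2,4):dx=-4,dy=-2->C; (2,5):dx=-8,dy=-4->C; (2,6):dx=-2,dy=+5->D
  (2,7):dx=-5,dy=-7->C; (2,8):dx=-6,dy=+8->D; (2,9):dx=-9,dy=+2->D; (3,4):dx=+6,dy=+7->C
  (3,5):dx=+2,dy=+5->C; (3,6):dx=+8,dy=+14->C; (3,7):dx=+5,dy=+2->C; (3,8):dx=+4,dy=+17->C
  (3,9):dx=+1,dy=+11->C; (4,5):dx=-4,dy=-2->C; (4,6):dx=+2,dy=+7->C; (4,7):dx=-1,dy=-5->C
  (4,8):dx=-2,dy=+10->D; (4,9):dx=-5,dy=+4->D; (5,6):dx=+6,dy=+9->C; (5,7):dx=+3,dy=-3->D
  (5,8):dx=+2,dy=+12->C; (5,9):dx=-1,dy=+6->D; (6,7):dx=-3,dy=-12->C; (6,8):dx=-4,dy=+3->D
  (6,9):dx=-7,dy=-3->C; (7,8):dx=-1,dy=+15->D; (7,9):dx=-4,dy=+9->D; (8,9):dx=-3,dy=-6->C
Step 2: C = 23, D = 13, total pairs = 36.
Step 3: tau = (C - D)/(n(n-1)/2) = (23 - 13)/36 = 0.277778.
Step 4: Exact two-sided p-value (enumerate n! = 362880 permutations of y under H0): p = 0.358488.
Step 5: alpha = 0.05. fail to reject H0.

tau_b = 0.2778 (C=23, D=13), p = 0.358488, fail to reject H0.


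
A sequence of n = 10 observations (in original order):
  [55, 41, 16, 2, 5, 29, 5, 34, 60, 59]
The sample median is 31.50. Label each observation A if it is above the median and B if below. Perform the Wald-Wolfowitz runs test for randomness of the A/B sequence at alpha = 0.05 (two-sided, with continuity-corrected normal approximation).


Step 1: Compute median = 31.50; label A = above, B = below.
Labels in order: AABBBBBAAA  (n_A = 5, n_B = 5)
Step 2: Count runs R = 3.
Step 3: Under H0 (random ordering), E[R] = 2*n_A*n_B/(n_A+n_B) + 1 = 2*5*5/10 + 1 = 6.0000.
        Var[R] = 2*n_A*n_B*(2*n_A*n_B - n_A - n_B) / ((n_A+n_B)^2 * (n_A+n_B-1)) = 2000/900 = 2.2222.
        SD[R] = 1.4907.
Step 4: Continuity-corrected z = (R + 0.5 - E[R]) / SD[R] = (3 + 0.5 - 6.0000) / 1.4907 = -1.6771.
Step 5: Two-sided p-value via normal approximation = 2*(1 - Phi(|z|)) = 0.093533.
Step 6: alpha = 0.05. fail to reject H0.

R = 3, z = -1.6771, p = 0.093533, fail to reject H0.


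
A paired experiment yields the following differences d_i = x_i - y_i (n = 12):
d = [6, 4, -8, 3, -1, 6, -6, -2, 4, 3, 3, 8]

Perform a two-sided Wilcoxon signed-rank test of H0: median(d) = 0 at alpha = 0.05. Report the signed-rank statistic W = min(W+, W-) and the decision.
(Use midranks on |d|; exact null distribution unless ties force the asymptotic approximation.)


Step 1: Drop any zero differences (none here) and take |d_i|.
|d| = [6, 4, 8, 3, 1, 6, 6, 2, 4, 3, 3, 8]
Step 2: Midrank |d_i| (ties get averaged ranks).
ranks: |6|->9, |4|->6.5, |8|->11.5, |3|->4, |1|->1, |6|->9, |6|->9, |2|->2, |4|->6.5, |3|->4, |3|->4, |8|->11.5
Step 3: Attach original signs; sum ranks with positive sign and with negative sign.
W+ = 9 + 6.5 + 4 + 9 + 6.5 + 4 + 4 + 11.5 = 54.5
W- = 11.5 + 1 + 9 + 2 = 23.5
(Check: W+ + W- = 78 should equal n(n+1)/2 = 78.)
Step 4: Test statistic W = min(W+, W-) = 23.5.
Step 5: Ties in |d|, so use the tie-corrected normal approximation.
        E[W] = n(n+1)/4 = 12*13/4 = 39.
        Tie groups: |d|=3 (t=3), |d|=4 (t=2), |d|=6 (t=3), |d|=8 (t=2); sum(t^3 - t) = 60.
        Var[W] = n(n+1)(2n+1)/24 - sum(t^3-t)/48 = 3900/24 - 60/48 = 161.25.
        z = (W - E[W]) / sqrt(Var[W]) = (23.5 - 39) / 12.6984 = -1.2206.
        Two-sided p = 2*Phi(z) = 0.222228.
Step 6: alpha = 0.05. fail to reject H0.

W+ = 54.5, W- = 23.5, W = min = 23.5, p = 0.222228, fail to reject H0.


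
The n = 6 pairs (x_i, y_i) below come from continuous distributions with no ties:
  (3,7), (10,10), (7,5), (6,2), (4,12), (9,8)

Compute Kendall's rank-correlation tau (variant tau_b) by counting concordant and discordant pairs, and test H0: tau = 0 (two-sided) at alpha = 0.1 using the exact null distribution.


Step 1: Enumerate the 15 unordered pairs (i,j) with i<j and classify each by sign(x_j-x_i) * sign(y_j-y_i).
  (1,2):dx=+7,dy=+3->C; (1,3):dx=+4,dy=-2->D; (1,4):dx=+3,dy=-5->D; (1,5):dx=+1,dy=+5->C
  (1,6):dx=+6,dy=+1->C; (2,3):dx=-3,dy=-5->C; (2,4):dx=-4,dy=-8->C; (2,5):dx=-6,dy=+2->D
  (2,6):dx=-1,dy=-2->C; (3,4):dx=-1,dy=-3->C; (3,5):dx=-3,dy=+7->D; (3,6):dx=+2,dy=+3->C
  (4,5):dx=-2,dy=+10->D; (4,6):dx=+3,dy=+6->C; (5,6):dx=+5,dy=-4->D
Step 2: C = 9, D = 6, total pairs = 15.
Step 3: tau = (C - D)/(n(n-1)/2) = (9 - 6)/15 = 0.200000.
Step 4: Exact two-sided p-value (enumerate n! = 720 permutations of y under H0): p = 0.719444.
Step 5: alpha = 0.1. fail to reject H0.

tau_b = 0.2000 (C=9, D=6), p = 0.719444, fail to reject H0.


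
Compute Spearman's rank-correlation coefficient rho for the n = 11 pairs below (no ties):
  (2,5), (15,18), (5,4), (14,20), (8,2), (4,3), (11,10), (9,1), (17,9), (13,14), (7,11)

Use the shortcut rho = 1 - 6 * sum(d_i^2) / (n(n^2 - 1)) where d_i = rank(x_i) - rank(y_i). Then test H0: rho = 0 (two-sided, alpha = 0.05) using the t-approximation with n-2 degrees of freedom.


Step 1: Rank x and y separately (midranks; no ties here).
rank(x): 2->1, 15->10, 5->3, 14->9, 8->5, 4->2, 11->7, 9->6, 17->11, 13->8, 7->4
rank(y): 5->5, 18->10, 4->4, 20->11, 2->2, 3->3, 10->7, 1->1, 9->6, 14->9, 11->8
Step 2: d_i = R_x(i) - R_y(i); compute d_i^2.
  (1-5)^2=16, (10-10)^2=0, (3-4)^2=1, (9-11)^2=4, (5-2)^2=9, (2-3)^2=1, (7-7)^2=0, (6-1)^2=25, (11-6)^2=25, (8-9)^2=1, (4-8)^2=16
sum(d^2) = 98.
Step 3: rho = 1 - 6*98 / (11*(11^2 - 1)) = 1 - 588/1320 = 0.554545.
Step 4: Under H0, t = rho * sqrt((n-2)/(1-rho^2)) = 1.9992 ~ t(9).
Step 5: Two-sided p-value from the t-distribution with 9 df = 0.076652.
Step 6: alpha = 0.05. fail to reject H0.

rho = 0.5545, p = 0.076652, fail to reject H0 at alpha = 0.05.


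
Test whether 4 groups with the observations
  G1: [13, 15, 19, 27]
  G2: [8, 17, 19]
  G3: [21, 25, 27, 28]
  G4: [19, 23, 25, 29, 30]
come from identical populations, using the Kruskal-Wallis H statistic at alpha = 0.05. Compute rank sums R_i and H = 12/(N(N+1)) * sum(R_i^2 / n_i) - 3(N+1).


Step 1: Combine all N = 16 observations and assign midranks.
sorted (value, group, rank): (8,G2,1), (13,G1,2), (15,G1,3), (17,G2,4), (19,G1,6), (19,G2,6), (19,G4,6), (21,G3,8), (23,G4,9), (25,G3,10.5), (25,G4,10.5), (27,G1,12.5), (27,G3,12.5), (28,G3,14), (29,G4,15), (30,G4,16)
Step 2: Sum ranks within each group.
R_1 = 23.5 (n_1 = 4)
R_2 = 11 (n_2 = 3)
R_3 = 45 (n_3 = 4)
R_4 = 56.5 (n_4 = 5)
Step 3: H = 12/(N(N+1)) * sum(R_i^2/n_i) - 3(N+1)
     = 12/(16*17) * (23.5^2/4 + 11^2/3 + 45^2/4 + 56.5^2/5) - 3*17
     = 0.044118 * 1323.1 - 51
     = 7.371875.
Step 4: Ties present; correction factor C = 1 - 36/(16^3 - 16) = 0.991176. Corrected H = 7.371875 / 0.991176 = 7.437500.
Step 5: Under H0, H ~ chi^2(3); p-value = 0.059186.
Step 6: alpha = 0.05. fail to reject H0.

H = 7.4375, df = 3, p = 0.059186, fail to reject H0.
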